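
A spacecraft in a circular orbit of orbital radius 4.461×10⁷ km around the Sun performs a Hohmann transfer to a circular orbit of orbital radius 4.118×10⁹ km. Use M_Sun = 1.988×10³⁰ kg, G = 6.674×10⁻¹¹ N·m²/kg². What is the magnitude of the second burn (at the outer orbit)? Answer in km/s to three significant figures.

Δv ≈ 4.85 km/s

μ = GM = 6.674×10⁻¹¹ × 1.988×10³⁰ = 1.327×10²⁰ m³/s².
r₁ = 4.461×10⁷ km = 4.461×10¹⁰ m.
r₂ = 4.118×10⁹ km = 4.118×10¹² m.
Transfer ellipse a_t = (r₁ + r₂)/2 = 2.081×10¹² m.
At r₁: circular v_c1 = √(μ/r₁) = 54540 m/s; transfer-perihelion v_p = √[μ(2/r₁ − 1/a_t)] = 76710 m/s.
At r₂: circular v_c2 = √(μ/r₂) = 5676 m/s; transfer-aphelion v_a = √[μ(2/r₂ − 1/a_t)] = 831.0 m/s.
Δv₂ = v_c2 − v_a = 4845 m/s.
= 4.845 km/s.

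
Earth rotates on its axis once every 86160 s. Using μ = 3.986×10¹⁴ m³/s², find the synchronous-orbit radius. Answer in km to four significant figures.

A synchronous orbit has period T, so by Kepler's third law a = (μT²/4π²)^(1/3).
μT²/4π² = 3.986×10¹⁴ × (8.616×10⁴)² / 39.48 = 7.495×10²² m³.
a = 4.216×10⁷ m = 42163 km.

r_sync ≈ 42160 km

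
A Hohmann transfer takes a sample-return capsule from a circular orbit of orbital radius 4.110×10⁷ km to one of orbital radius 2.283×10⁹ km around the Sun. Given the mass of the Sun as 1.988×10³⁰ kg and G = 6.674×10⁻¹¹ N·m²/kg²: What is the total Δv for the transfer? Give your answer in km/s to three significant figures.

Δv_total ≈ 29.0 km/s

μ = GM = 6.674×10⁻¹¹ × 1.988×10³⁰ = 1.327×10²⁰ m³/s².
r₁ = 4.110×10⁷ km = 4.110×10¹⁰ m.
r₂ = 2.283×10⁹ km = 2.283×10¹² m.
Transfer ellipse a_t = (r₁ + r₂)/2 = 1.162×10¹² m.
At r₁: circular v_c1 = √(μ/r₁) = 56820 m/s; transfer-perihelion v_p = √[μ(2/r₁ − 1/a_t)] = 79640 m/s.
Δv₁ = v_p − v_c1 = 22820 m/s.
At r₂: circular v_c2 = √(μ/r₂) = 7623 m/s; transfer-aphelion v_a = √[μ(2/r₂ − 1/a_t)] = 1434 m/s.
Δv₂ = v_c2 − v_a = 6190 m/s.
Total Δv = Δv₁ + Δv₂ = 29010 m/s = 29.01 km/s.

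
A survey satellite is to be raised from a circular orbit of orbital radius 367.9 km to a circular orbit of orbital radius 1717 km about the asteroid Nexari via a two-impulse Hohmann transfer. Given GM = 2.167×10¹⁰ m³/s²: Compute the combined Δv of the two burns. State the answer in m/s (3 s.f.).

r₁ = 367.9 km = 3.679×10⁵ m.
r₂ = 1717 km = 1.717×10⁶ m.
Transfer ellipse a_t = (r₁ + r₂)/2 = 1.042×10⁶ m.
At r₁: circular v_c1 = √(μ/r₁) = 242.7 m/s; transfer-periapsis v_p = √[μ(2/r₁ − 1/a_t)] = 311.5 m/s.
Δv₁ = v_p − v_c1 = 68.78 m/s.
At r₂: circular v_c2 = √(μ/r₂) = 112.3 m/s; transfer-apoapsis v_a = √[μ(2/r₂ − 1/a_t)] = 66.74 m/s.
Δv₂ = v_c2 − v_a = 45.60 m/s.
Total Δv = Δv₁ + Δv₂ = 114.4 m/s.

Δv_total ≈ 114 m/s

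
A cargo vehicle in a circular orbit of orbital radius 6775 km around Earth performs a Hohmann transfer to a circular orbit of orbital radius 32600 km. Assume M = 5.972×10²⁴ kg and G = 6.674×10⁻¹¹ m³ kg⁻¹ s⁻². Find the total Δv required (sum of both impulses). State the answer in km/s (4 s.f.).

Δv_total ≈ 3.645 km/s

μ = GM = 6.674×10⁻¹¹ × 5.972×10²⁴ = 3.986×10¹⁴ m³/s².
r₁ = 6775 km = 6.775×10⁶ m.
r₂ = 32600 km = 3.260×10⁷ m.
Transfer ellipse a_t = (r₁ + r₂)/2 = 1.969×10⁷ m.
At r₁: circular v_c1 = √(μ/r₁) = 7670 m/s; transfer-perigee v_p = √[μ(2/r₁ − 1/a_t)] = 9870 m/s.
Δv₁ = v_p − v_c1 = 2200 m/s.
At r₂: circular v_c2 = √(μ/r₂) = 3497 m/s; transfer-apogee v_a = √[μ(2/r₂ − 1/a_t)] = 2051 m/s.
Δv₂ = v_c2 − v_a = 1445 m/s.
Total Δv = Δv₁ + Δv₂ = 3645 m/s = 3.645 km/s.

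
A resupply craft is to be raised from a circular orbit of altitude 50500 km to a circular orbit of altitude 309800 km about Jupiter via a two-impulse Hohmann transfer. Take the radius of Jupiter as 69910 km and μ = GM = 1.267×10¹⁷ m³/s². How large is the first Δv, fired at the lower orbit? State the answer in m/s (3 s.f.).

r₁ = 69910 + 50500 = 120410 km = 1.2041×10⁸ m.
r₂ = 69910 + 309800 = 379710 km = 3.7971×10⁸ m.
Transfer ellipse a_t = (r₁ + r₂)/2 = 2.501×10⁸ m.
At r₁: circular v_c1 = √(μ/r₁) = 32440 m/s; transfer-perijove v_p = √[μ(2/r₁ − 1/a_t)] = 39970 m/s.
Δv₁ = v_p − v_c1 = 7534 m/s.

Δv ≈ 7530 m/s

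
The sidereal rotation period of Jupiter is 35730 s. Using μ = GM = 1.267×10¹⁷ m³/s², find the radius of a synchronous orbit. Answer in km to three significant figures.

r_sync ≈ 1.60×10⁵ km

A synchronous orbit has period T, so by Kepler's third law a = (μT²/4π²)^(1/3).
μT²/4π² = 1.267×10¹⁷ × (3.573×10⁴)² / 39.48 = 4.097×10²⁴ m³.
a = 1.600×10⁸ m = 1.6002×10⁵ km.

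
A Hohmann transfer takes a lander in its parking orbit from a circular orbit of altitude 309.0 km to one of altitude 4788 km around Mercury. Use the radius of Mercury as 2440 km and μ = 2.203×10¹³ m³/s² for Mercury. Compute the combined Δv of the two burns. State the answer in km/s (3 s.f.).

Δv_total ≈ 1.03 km/s

r₁ = 2440 + 309.0 = 2749.0 km = 2.7490×10⁶ m.
r₂ = 2440 + 4788 = 7228.0 km = 7.2280×10⁶ m.
Transfer ellipse a_t = (r₁ + r₂)/2 = 4.988×10⁶ m.
At r₁: circular v_c1 = √(μ/r₁) = 2831 m/s; transfer-periherm v_p = √[μ(2/r₁ − 1/a_t)] = 3408 m/s.
Δv₁ = v_p − v_c1 = 576.7 m/s.
At r₂: circular v_c2 = √(μ/r₂) = 1746 m/s; transfer-apoherm v_a = √[μ(2/r₂ − 1/a_t)] = 1296 m/s.
Δv₂ = v_c2 − v_a = 449.8 m/s.
Total Δv = Δv₁ + Δv₂ = 1027 m/s = 1.027 km/s.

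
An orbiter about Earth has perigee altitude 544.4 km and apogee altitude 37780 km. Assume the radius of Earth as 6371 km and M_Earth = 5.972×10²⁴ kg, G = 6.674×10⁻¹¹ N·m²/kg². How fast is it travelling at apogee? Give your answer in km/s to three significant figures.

μ = GM = 6.674×10⁻¹¹ × 5.972×10²⁴ = 3.986×10¹⁴ m³/s².
r_p = 6371 + 544.4 = 6915.4 km = 6.9154×10⁶ m.
r_a = 6371 + 37780 = 44151 km = 4.4151×10⁷ m.
Semi-major axis a = (r_p + r_a)/2 = 25533 km = 2.553×10⁷ m.
Vis-viva: v² = μ(2/r − 1/a) = 3.986×10¹⁴ × (4.530×10⁻⁸ − 3.916×10⁻⁸) = 2.445×10⁶ m²/s².
v = 1564 m/s = 1.564 km/s.

v ≈ 1.56 km/s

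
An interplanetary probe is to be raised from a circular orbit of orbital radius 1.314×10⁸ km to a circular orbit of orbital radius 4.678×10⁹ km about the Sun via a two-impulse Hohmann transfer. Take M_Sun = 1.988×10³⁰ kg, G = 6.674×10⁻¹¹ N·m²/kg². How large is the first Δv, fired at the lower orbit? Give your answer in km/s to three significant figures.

Δv ≈ 12.5 km/s

μ = GM = 6.674×10⁻¹¹ × 1.988×10³⁰ = 1.327×10²⁰ m³/s².
r₁ = 1.314×10⁸ km = 1.314×10¹¹ m.
r₂ = 4.678×10⁹ km = 4.678×10¹² m.
Transfer ellipse a_t = (r₁ + r₂)/2 = 2.405×10¹² m.
At r₁: circular v_c1 = √(μ/r₁) = 31780 m/s; transfer-perihelion v_p = √[μ(2/r₁ − 1/a_t)] = 44320 m/s.
Δv₁ = v_p − v_c1 = 12540 m/s.
= 12.54 km/s.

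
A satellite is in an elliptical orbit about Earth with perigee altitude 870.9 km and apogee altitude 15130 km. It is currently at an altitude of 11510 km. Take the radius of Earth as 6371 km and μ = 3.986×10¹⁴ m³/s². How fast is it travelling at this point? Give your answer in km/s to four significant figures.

v ≈ 4.105 km/s

r_p = 6371 + 870.9 = 7241.9 km = 7.2419×10⁶ m.
r_a = 6371 + 15130 = 21501 km = 2.1501×10⁷ m.
r = 6371 + 11510 = 17881 km = 1.788×10⁷ m.
Semi-major axis a = (r_p + r_a)/2 = 14371 km = 1.437×10⁷ m.
Vis-viva: v² = μ(2/r − 1/a) = 3.986×10¹⁴ × (1.119×10⁻⁷ − 6.958×10⁻⁸) = 1.685×10⁷ m²/s².
v = 4105 m/s = 4.105 km/s.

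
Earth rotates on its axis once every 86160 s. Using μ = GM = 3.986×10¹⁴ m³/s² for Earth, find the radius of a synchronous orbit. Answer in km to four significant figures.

A synchronous orbit has period T, so by Kepler's third law a = (μT²/4π²)^(1/3).
μT²/4π² = 3.986×10¹⁴ × (8.616×10⁴)² / 39.48 = 7.495×10²² m³.
a = 4.216×10⁷ m = 42163 km.

r_sync ≈ 42160 km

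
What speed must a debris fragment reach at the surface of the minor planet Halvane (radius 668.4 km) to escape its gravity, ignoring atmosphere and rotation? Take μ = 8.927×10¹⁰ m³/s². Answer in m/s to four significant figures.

v_esc ≈ 516.8 m/s

r = R = 6.684×10⁵ m.
Escape speed v_esc = √(2μ/r) = √(2 × 8.927×10¹⁰ / 6.684×10⁵) = √(2.671×10⁵) = 516.8 m/s.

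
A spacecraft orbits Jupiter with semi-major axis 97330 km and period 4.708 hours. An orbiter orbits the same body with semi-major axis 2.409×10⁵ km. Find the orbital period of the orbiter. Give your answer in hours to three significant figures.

T₂ ≈ 18.3 hours

Kepler's third law: T² ∝ a³, so T₂ = T₁ (a₂/a₁)^(3/2).
a₂/a₁ = 2.475, (a₂/a₁)^(3/2) = 3.894.
T₂ = 4.708 × 3.894 = 18.33 hours.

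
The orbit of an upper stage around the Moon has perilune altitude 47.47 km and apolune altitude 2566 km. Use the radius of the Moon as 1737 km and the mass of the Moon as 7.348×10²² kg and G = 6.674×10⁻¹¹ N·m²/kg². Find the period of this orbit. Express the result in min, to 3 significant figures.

T ≈ 251 min

μ = GM = 6.674×10⁻¹¹ × 7.348×10²² = 4.904×10¹² m³/s².
r_p = 1737 + 47.47 = 1784.5 km = 1.7845×10⁶ m.
r_a = 1737 + 2566 = 4303.0 km = 4.3030×10⁶ m.
Semi-major axis a = (r_p + r_a)/2 = (1784.5 + 4303.0)/2 = 3043.7 km = 3.044×10⁶ m.
By Kepler's third law T = 2π√(a³/μ) = 2π × 2.398×10³ = 1.507×10⁴ s.
= 251.1 min.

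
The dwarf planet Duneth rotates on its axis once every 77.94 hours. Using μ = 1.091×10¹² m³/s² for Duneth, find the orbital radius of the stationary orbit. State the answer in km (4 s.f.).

r_sync ≈ 12960 km

T = 77.94 hours = 2.806×10⁵ s.
A synchronous orbit has period T, so by Kepler's third law a = (μT²/4π²)^(1/3).
μT²/4π² = 1.091×10¹² × (2.806×10⁵)² / 39.48 = 2.176×10²¹ m³.
a = 1.296×10⁷ m = 12958 km.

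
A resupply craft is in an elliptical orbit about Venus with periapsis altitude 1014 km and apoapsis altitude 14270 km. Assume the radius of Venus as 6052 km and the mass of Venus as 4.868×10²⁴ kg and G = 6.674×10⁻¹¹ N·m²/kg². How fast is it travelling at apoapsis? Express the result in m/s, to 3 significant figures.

μ = GM = 6.674×10⁻¹¹ × 4.868×10²⁴ = 3.249×10¹⁴ m³/s².
r_p = 6052 + 1014 = 7066.0 km = 7.0660×10⁶ m.
r_a = 6052 + 14270 = 20322 km = 2.0322×10⁷ m.
Semi-major axis a = (r_p + r_a)/2 = 13694 km = 1.369×10⁷ m.
Vis-viva: v² = μ(2/r − 1/a) = 3.249×10¹⁴ × (9.842×10⁻⁸ − 7.302×10⁻⁸) = 8.249×10⁶ m²/s².
v = 2872 m/s.

v ≈ 2870 m/s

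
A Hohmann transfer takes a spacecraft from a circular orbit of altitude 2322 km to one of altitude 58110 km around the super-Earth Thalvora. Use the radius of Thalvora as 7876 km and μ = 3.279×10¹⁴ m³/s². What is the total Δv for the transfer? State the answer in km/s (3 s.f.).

Δv_total ≈ 2.87 km/s

r₁ = 7876 + 2322 = 10198 km = 1.0198×10⁷ m.
r₂ = 7876 + 58110 = 65986 km = 6.5986×10⁷ m.
Transfer ellipse a_t = (r₁ + r₂)/2 = 3.809×10⁷ m.
At r₁: circular v_c1 = √(μ/r₁) = 5670 m/s; transfer-periapsis v_p = √[μ(2/r₁ − 1/a_t)] = 7463 m/s.
Δv₁ = v_p − v_c1 = 1793 m/s.
At r₂: circular v_c2 = √(μ/r₂) = 2229 m/s; transfer-apoapsis v_a = √[μ(2/r₂ − 1/a_t)] = 1153 m/s.
Δv₂ = v_c2 − v_a = 1076 m/s.
Total Δv = Δv₁ + Δv₂ = 2869 m/s = 2.869 km/s.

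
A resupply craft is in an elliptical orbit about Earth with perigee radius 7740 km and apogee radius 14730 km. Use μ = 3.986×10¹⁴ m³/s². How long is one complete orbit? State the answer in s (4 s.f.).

Semi-major axis a = (r_p + r_a)/2 = (7740.0 + 14730)/2 = 11235 km = 1.124×10⁷ m.
By Kepler's third law T = 2π√(a³/μ) = 2π × 1.886×10³ = 1.185×10⁴ s.

T ≈ 11850 s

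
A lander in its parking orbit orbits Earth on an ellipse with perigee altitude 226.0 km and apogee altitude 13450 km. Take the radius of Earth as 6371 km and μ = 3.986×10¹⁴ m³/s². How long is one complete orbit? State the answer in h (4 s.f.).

T ≈ 4.197 h

r_p = 6371 + 226.0 = 6597.0 km = 6.5970×10⁶ m.
r_a = 6371 + 13450 = 19821 km = 1.9821×10⁷ m.
Semi-major axis a = (r_p + r_a)/2 = (6597.0 + 19821)/2 = 13209 km = 1.321×10⁷ m.
By Kepler's third law T = 2π√(a³/μ) = 2π × 2.405×10³ = 1.511×10⁴ s.
= 4.197 h.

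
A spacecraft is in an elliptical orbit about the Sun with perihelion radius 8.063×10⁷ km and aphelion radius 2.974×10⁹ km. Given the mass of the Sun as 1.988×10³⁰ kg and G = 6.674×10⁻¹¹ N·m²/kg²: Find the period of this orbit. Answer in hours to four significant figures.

μ = GM = 6.674×10⁻¹¹ × 1.988×10³⁰ = 1.327×10²⁰ m³/s².
Semi-major axis a = (r_p + r_a)/2 = (8.0630×10⁷ + 2.9740×10⁹)/2 = 1.5273×10⁹ km = 1.527×10¹² m.
By Kepler's third law T = 2π√(a³/μ) = 2π × 1.639×10⁸ = 1.030×10⁹ s.
= 2.860×10⁵ hours.

T ≈ 286000 hours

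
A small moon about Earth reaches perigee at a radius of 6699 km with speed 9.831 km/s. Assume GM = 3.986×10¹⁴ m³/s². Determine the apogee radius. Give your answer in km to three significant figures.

apogee radius ≈ 29000 km

r_p = 6.699×10⁶ m.
Specific energy ε = v²/2 − μ/r = -1.118×10⁷ J/kg, so a = −μ/(2ε) = 1.783×10⁷ m.
The apsides satisfy r_p + r_a = 2a, so the apogee radius is 2a − r_p = 2.896×10⁷ m = 28963 km.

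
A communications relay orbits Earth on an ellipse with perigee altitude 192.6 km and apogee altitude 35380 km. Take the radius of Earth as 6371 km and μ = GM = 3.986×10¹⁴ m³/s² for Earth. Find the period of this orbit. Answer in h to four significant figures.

T ≈ 10.38 h

r_p = 6371 + 192.6 = 6563.6 km = 6.5636×10⁶ m.
r_a = 6371 + 35380 = 41751 km = 4.1751×10⁷ m.
Semi-major axis a = (r_p + r_a)/2 = (6563.6 + 41751)/2 = 24157 km = 2.416×10⁷ m.
By Kepler's third law T = 2π√(a³/μ) = 2π × 5.947×10³ = 3.737×10⁴ s.
= 10.38 h.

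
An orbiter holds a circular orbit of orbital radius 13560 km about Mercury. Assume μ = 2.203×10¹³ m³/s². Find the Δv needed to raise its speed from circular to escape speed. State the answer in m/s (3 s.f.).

r = 13560 km = 1.356×10⁷ m.
Circular speed v_c = √(μ/r) = 1275 m/s.
Escape speed v_esc = √(2μ/r) = √2 × v_c = 1803 m/s.
Δv = v_esc − v_c = 528.0 m/s.

Δv ≈ 528 m/s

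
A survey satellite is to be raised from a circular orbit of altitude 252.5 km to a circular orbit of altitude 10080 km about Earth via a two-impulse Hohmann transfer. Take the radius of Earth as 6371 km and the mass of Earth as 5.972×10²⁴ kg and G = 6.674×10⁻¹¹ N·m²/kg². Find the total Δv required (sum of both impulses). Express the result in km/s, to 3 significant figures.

Δv_total ≈ 2.70 km/s

μ = GM = 6.674×10⁻¹¹ × 5.972×10²⁴ = 3.986×10¹⁴ m³/s².
r₁ = 6371 + 252.5 = 6623.5 km = 6.6235×10⁶ m.
r₂ = 6371 + 10080 = 16451 km = 1.6451×10⁷ m.
Transfer ellipse a_t = (r₁ + r₂)/2 = 1.154×10⁷ m.
At r₁: circular v_c1 = √(μ/r₁) = 7757 m/s; transfer-perigee v_p = √[μ(2/r₁ − 1/a_t)] = 9263 m/s.
Δv₁ = v_p − v_c1 = 1506 m/s.
At r₂: circular v_c2 = √(μ/r₂) = 4922 m/s; transfer-apogee v_a = √[μ(2/r₂ − 1/a_t)] = 3729 m/s.
Δv₂ = v_c2 − v_a = 1193 m/s.
Total Δv = Δv₁ + Δv₂ = 2698 m/s = 2.698 km/s.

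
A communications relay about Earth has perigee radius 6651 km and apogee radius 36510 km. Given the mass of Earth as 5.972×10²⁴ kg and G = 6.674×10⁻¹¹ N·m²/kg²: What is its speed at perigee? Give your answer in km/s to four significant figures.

v ≈ 10.07 km/s

μ = GM = 6.674×10⁻¹¹ × 5.972×10²⁴ = 3.986×10¹⁴ m³/s².
Semi-major axis a = (r_p + r_a)/2 = 21580 km = 2.158×10⁷ m.
Vis-viva: v² = μ(2/r − 1/a) = 3.986×10¹⁴ × (3.007×10⁻⁷ − 4.634×10⁻⁸) = 1.014×10⁸ m²/s².
v = 10070 m/s = 10.07 km/s.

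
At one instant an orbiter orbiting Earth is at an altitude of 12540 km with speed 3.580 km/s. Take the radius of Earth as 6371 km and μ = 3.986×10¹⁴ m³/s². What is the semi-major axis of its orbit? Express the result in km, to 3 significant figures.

r = 6371 + 12540 = 18911 km = 1.891×10⁷ m.
Specific orbital energy ε = v²/2 − μ/r = (3580)²/2 − 3.986×10¹⁴/1.891×10⁷ = -1.467×10⁷ J/kg.
Since ε = −μ/(2a), a = −μ/(2ε) = 1.359×10⁷ m = 13586 km.

a ≈ 13600 km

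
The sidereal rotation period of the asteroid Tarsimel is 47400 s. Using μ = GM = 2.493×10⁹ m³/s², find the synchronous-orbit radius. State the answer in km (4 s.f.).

r_sync ≈ 521.6 km

A synchronous orbit has period T, so by Kepler's third law a = (μT²/4π²)^(1/3).
μT²/4π² = 2.493×10⁹ × (4.740×10⁴)² / 39.48 = 1.419×10¹⁷ m³.
a = 5.216×10⁵ m = 521.56 km.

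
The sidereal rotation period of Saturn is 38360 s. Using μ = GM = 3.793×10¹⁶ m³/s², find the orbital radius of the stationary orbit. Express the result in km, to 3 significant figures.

A synchronous orbit has period T, so by Kepler's third law a = (μT²/4π²)^(1/3).
μT²/4π² = 3.793×10¹⁶ × (3.836×10⁴)² / 39.48 = 1.414×10²⁴ m³.
a = 1.122×10⁸ m = 1.1223×10⁵ km.

r_sync ≈ 1.12×10⁵ km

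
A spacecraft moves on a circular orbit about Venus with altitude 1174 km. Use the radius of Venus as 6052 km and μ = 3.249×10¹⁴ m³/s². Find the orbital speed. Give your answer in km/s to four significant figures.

v ≈ 6.705 km/s

r = 6052 + 1174 = 7226.0 km = 7.2260×10⁶ m.
For a circular orbit v = √(μ/r) = √(3.249×10¹⁴ / 7.226×10⁶) = √(4.496×10⁷) = 6705 m/s.
That is 6.705 km/s.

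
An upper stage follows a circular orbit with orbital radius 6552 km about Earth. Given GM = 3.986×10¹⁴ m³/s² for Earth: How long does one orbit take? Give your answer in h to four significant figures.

r = 6552 km = 6.552×10⁶ m.
Kepler's third law: T = 2π√(r³/μ) = 2π√((6.552×10⁶)³ / 3.986×10¹⁴).
r³/μ = 7.056×10⁵ s², so T = 2π × 8.400×10² = 5.278×10³ s.
Converting: 5.278×10³ s ÷ 3600 = 1.466 h.

T ≈ 1.466 h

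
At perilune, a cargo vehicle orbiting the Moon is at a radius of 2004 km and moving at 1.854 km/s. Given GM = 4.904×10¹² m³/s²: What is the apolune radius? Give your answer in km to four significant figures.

apolune radius ≈ 4728 km

r_p = 2.004×10⁶ m.
Specific energy ε = v²/2 − μ/r = -7.284×10⁵ J/kg, so a = −μ/(2ε) = 3.366×10⁶ m.
The apsides satisfy r_p + r_a = 2a, so the apolune radius is 2a − r_p = 4.728×10⁶ m = 4728.1 km.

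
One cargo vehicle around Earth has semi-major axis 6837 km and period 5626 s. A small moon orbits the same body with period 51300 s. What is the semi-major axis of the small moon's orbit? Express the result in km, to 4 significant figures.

a₂ ≈ 29840 km

Kepler's third law: a³ ∝ T², so a₂ = a₁ (T₂/T₁)^(2/3).
T₂/T₁ = 9.118, (T₂/T₁)^(2/3) = 4.365.
a₂ = 6837 × 4.365 = 29840 km.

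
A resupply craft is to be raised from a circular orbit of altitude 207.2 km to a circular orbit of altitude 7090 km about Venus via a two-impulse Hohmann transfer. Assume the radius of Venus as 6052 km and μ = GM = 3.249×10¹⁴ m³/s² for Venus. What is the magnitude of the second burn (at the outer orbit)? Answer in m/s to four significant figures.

r₁ = 6052 + 207.2 = 6259.2 km = 6.2592×10⁶ m.
r₂ = 6052 + 7090 = 13142 km = 1.3142×10⁷ m.
Transfer ellipse a_t = (r₁ + r₂)/2 = 9.701×10⁶ m.
At r₁: circular v_c1 = √(μ/r₁) = 7205 m/s; transfer-periapsis v_p = √[μ(2/r₁ − 1/a_t)] = 8386 m/s.
At r₂: circular v_c2 = √(μ/r₂) = 4972 m/s; transfer-apoapsis v_a = √[μ(2/r₂ − 1/a_t)] = 3994 m/s.
Δv₂ = v_c2 − v_a = 978.2 m/s.

Δv ≈ 978.2 m/s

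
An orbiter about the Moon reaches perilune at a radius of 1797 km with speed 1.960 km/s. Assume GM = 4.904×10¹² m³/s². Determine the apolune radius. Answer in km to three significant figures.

r_p = 1.797×10⁶ m.
Specific energy ε = v²/2 − μ/r = -8.082×10⁵ J/kg, so a = −μ/(2ε) = 3.034×10⁶ m.
The apsides satisfy r_p + r_a = 2a, so the apolune radius is 2a − r_p = 4.271×10⁶ m = 4270.9 km.

apolune radius ≈ 4270 km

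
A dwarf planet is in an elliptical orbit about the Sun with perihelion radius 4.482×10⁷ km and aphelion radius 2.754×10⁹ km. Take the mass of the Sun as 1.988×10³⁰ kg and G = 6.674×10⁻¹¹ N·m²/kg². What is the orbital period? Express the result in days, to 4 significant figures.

μ = GM = 6.674×10⁻¹¹ × 1.988×10³⁰ = 1.327×10²⁰ m³/s².
Semi-major axis a = (r_p + r_a)/2 = (4.4820×10⁷ + 2.7540×10⁹)/2 = 1.3994×10⁹ km = 1.399×10¹² m.
By Kepler's third law T = 2π√(a³/μ) = 2π × 1.437×10⁸ = 9.030×10⁸ s.
= 10450 days.

T ≈ 10450 days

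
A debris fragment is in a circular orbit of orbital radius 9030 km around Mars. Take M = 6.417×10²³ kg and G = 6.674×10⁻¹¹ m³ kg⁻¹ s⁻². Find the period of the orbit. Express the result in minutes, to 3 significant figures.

μ = GM = 6.674×10⁻¹¹ × 6.417×10²³ = 4.283×10¹³ m³/s².
r = 9030 km = 9.030×10⁶ m.
Kepler's third law: T = 2π√(r³/μ) = 2π√((9.030×10⁶)³ / 4.283×10¹³).
r³/μ = 1.719×10⁷ s², so T = 2π × 4.146×10³ = 2.605×10⁴ s.
Converting: 2.605×10⁴ s ÷ 60.00 = 434.2 minutes.

T ≈ 434 minutes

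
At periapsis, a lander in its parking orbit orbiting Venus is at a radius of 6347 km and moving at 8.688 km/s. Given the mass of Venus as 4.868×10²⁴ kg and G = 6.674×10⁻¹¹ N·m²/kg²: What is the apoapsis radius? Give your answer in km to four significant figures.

apoapsis radius ≈ 17810 km

μ = GM = 6.674×10⁻¹¹ × 4.868×10²⁴ = 3.249×10¹⁴ m³/s².
r_p = 6.347×10⁶ m.
Specific energy ε = v²/2 − μ/r = -1.345×10⁷ J/kg, so a = −μ/(2ε) = 1.208×10⁷ m.
The apsides satisfy r_p + r_a = 2a, so the apoapsis radius is 2a − r_p = 1.781×10⁷ m = 17813 km.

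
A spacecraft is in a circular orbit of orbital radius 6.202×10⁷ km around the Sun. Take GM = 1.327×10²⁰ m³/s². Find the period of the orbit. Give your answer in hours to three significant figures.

r = 6.202×10⁷ km = 6.202×10¹⁰ m.
Kepler's third law: T = 2π√(r³/μ) = 2π√((6.202×10¹⁰)³ / 1.327×10²⁰).
r³/μ = 1.798×10¹² s², so T = 2π × 1.341×10⁶ = 8.424×10⁶ s.
Converting: 8.424×10⁶ s ÷ 3600 = 2340 hours.

T ≈ 2340 hours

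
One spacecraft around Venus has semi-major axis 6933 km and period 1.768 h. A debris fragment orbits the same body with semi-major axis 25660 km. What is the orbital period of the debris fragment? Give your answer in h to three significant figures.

T₂ ≈ 12.6 h

Kepler's third law: T² ∝ a³, so T₂ = T₁ (a₂/a₁)^(3/2).
a₂/a₁ = 3.701, (a₂/a₁)^(3/2) = 7.120.
T₂ = 1.768 × 7.120 = 12.59 h.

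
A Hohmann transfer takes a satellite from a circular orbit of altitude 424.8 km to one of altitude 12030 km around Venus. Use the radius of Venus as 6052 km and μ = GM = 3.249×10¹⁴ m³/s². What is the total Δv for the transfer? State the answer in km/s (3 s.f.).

r₁ = 6052 + 424.8 = 6476.8 km = 6.4768×10⁶ m.
r₂ = 6052 + 12030 = 18082 km = 1.8082×10⁷ m.
Transfer ellipse a_t = (r₁ + r₂)/2 = 1.228×10⁷ m.
At r₁: circular v_c1 = √(μ/r₁) = 7083 m/s; transfer-periapsis v_p = √[μ(2/r₁ − 1/a_t)] = 8595 m/s.
Δv₁ = v_p − v_c1 = 1512 m/s.
At r₂: circular v_c2 = √(μ/r₂) = 4239 m/s; transfer-apoapsis v_a = √[μ(2/r₂ − 1/a_t)] = 3079 m/s.
Δv₂ = v_c2 − v_a = 1160 m/s.
Total Δv = Δv₁ + Δv₂ = 2672 m/s = 2.672 km/s.

Δv_total ≈ 2.67 km/s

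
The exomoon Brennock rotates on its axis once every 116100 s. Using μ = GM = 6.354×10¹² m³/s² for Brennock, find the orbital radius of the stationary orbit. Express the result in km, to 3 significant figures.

A synchronous orbit has period T, so by Kepler's third law a = (μT²/4π²)^(1/3).
μT²/4π² = 6.354×10¹² × (1.161×10⁵)² / 39.48 = 2.169×10²¹ m³.
a = 1.295×10⁷ m = 12945 km.

r_sync ≈ 12900 km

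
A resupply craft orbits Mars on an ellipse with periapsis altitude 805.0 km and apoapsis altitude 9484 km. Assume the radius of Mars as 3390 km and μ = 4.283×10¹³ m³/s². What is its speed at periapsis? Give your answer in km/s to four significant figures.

r_p = 3390 + 805.0 = 4195.0 km = 4.1950×10⁶ m.
r_a = 3390 + 9484 = 12874 km = 1.2874×10⁷ m.
Semi-major axis a = (r_p + r_a)/2 = 8534.5 km = 8.534×10⁶ m.
Vis-viva: v² = μ(2/r − 1/a) = 4.283×10¹³ × (4.768×10⁻⁷ − 1.172×10⁻⁷) = 1.540×10⁷ m²/s².
v = 3924 m/s = 3.924 km/s.

v ≈ 3.924 km/s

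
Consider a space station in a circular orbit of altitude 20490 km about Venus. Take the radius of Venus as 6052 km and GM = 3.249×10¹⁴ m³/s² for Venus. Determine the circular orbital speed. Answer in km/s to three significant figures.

v ≈ 3.50 km/s

r = 6052 + 20490 = 26542 km = 2.6542×10⁷ m.
For a circular orbit v = √(μ/r) = √(3.249×10¹⁴ / 2.654×10⁷) = √(1.224×10⁷) = 3499 m/s.
That is 3.499 km/s.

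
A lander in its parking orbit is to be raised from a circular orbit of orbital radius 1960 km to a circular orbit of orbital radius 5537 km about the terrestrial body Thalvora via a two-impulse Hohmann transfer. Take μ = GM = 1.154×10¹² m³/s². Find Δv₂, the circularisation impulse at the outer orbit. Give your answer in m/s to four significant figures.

Δv ≈ 126.4 m/s

r₁ = 1960 km = 1.960×10⁶ m.
r₂ = 5537 km = 5.537×10⁶ m.
Transfer ellipse a_t = (r₁ + r₂)/2 = 3.748×10⁶ m.
At r₁: circular v_c1 = √(μ/r₁) = 767.3 m/s; transfer-periapsis v_p = √[μ(2/r₁ − 1/a_t)] = 932.6 m/s.
At r₂: circular v_c2 = √(μ/r₂) = 456.5 m/s; transfer-apoapsis v_a = √[μ(2/r₂ − 1/a_t)] = 330.1 m/s.
Δv₂ = v_c2 − v_a = 126.4 m/s.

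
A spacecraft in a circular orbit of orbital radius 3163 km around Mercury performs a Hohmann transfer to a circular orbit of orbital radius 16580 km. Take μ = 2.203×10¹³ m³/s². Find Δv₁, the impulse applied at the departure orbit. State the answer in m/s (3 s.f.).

Δv ≈ 781 m/s

r₁ = 3163 km = 3.163×10⁶ m.
r₂ = 16580 km = 1.658×10⁷ m.
Transfer ellipse a_t = (r₁ + r₂)/2 = 9.872×10⁶ m.
At r₁: circular v_c1 = √(μ/r₁) = 2639 m/s; transfer-periherm v_p = √[μ(2/r₁ − 1/a_t)] = 3420 m/s.
Δv₁ = v_p − v_c1 = 781.1 m/s.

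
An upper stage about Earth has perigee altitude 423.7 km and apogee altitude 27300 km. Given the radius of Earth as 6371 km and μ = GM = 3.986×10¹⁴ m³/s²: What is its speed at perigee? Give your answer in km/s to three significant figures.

v ≈ 9.88 km/s

r_p = 6371 + 423.7 = 6794.7 km = 6.7947×10⁶ m.
r_a = 6371 + 27300 = 33671 km = 3.3671×10⁷ m.
Semi-major axis a = (r_p + r_a)/2 = 20233 km = 2.023×10⁷ m.
Vis-viva: v² = μ(2/r − 1/a) = 3.986×10¹⁴ × (2.943×10⁻⁷ − 4.942×10⁻⁸) = 9.763×10⁷ m²/s².
v = 9881 m/s = 9.881 km/s.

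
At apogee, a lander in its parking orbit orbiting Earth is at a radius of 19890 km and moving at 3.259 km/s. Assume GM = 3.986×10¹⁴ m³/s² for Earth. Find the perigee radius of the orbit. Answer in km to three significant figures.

r_a = 1.989×10⁷ m.
Specific energy ε = v²/2 − μ/r = -1.473×10⁷ J/kg, so a = −μ/(2ε) = 1.353×10⁷ m.
The apsides satisfy r_p + r_a = 2a, so the perigee radius is 2a − r_a = 7.171×10⁶ m = 7171.0 km.

perigee radius ≈ 7170 km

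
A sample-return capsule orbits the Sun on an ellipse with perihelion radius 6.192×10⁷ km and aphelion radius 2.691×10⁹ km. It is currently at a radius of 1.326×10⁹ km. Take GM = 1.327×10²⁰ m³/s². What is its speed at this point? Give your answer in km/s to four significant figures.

Semi-major axis a = (r_p + r_a)/2 = 1.3765×10⁹ km = 1.376×10¹² m.
Vis-viva: v² = μ(2/r − 1/a) = 1.327×10²⁰ × (1.508×10⁻¹² − 7.265×10⁻¹³) = 1.037×10⁸ m²/s².
v = 10190 m/s = 10.19 km/s.

v ≈ 10.19 km/s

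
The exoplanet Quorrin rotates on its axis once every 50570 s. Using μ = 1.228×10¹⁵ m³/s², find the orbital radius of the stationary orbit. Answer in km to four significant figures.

r_sync ≈ 43010 km

A synchronous orbit has period T, so by Kepler's third law a = (μT²/4π²)^(1/3).
μT²/4π² = 1.228×10¹⁵ × (5.057×10⁴)² / 39.48 = 7.955×10²² m³.
a = 4.301×10⁷ m = 43007 km.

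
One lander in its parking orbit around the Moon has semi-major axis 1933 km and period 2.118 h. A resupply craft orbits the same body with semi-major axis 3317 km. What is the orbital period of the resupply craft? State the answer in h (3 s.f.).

T₂ ≈ 4.76 h

Kepler's third law: T² ∝ a³, so T₂ = T₁ (a₂/a₁)^(3/2).
a₂/a₁ = 1.716, (a₂/a₁)^(3/2) = 2.248.
T₂ = 2.118 × 2.248 = 4.761 h.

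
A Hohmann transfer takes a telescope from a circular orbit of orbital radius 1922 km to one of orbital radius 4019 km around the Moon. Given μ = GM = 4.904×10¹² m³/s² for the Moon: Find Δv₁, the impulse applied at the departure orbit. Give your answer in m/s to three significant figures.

r₁ = 1922 km = 1.922×10⁶ m.
r₂ = 4019 km = 4.019×10⁶ m.
Transfer ellipse a_t = (r₁ + r₂)/2 = 2.970×10⁶ m.
At r₁: circular v_c1 = √(μ/r₁) = 1597 m/s; transfer-perilune v_p = √[μ(2/r₁ − 1/a_t)] = 1858 m/s.
Δv₁ = v_p − v_c1 = 260.6 m/s.

Δv ≈ 261 m/s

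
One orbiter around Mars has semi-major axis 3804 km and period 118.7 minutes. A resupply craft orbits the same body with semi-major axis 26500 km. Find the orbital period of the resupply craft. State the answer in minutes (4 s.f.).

T₂ ≈ 2183 minutes

Kepler's third law: T² ∝ a³, so T₂ = T₁ (a₂/a₁)^(3/2).
a₂/a₁ = 6.966, (a₂/a₁)^(3/2) = 18.39.
T₂ = 118.7 × 18.39 = 2183 minutes.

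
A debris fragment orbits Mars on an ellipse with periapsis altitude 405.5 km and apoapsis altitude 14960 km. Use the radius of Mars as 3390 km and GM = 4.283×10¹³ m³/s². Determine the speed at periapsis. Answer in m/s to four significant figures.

v ≈ 4324 m/s

r_p = 3390 + 405.5 = 3795.5 km = 3.7955×10⁶ m.
r_a = 3390 + 14960 = 18350 km = 1.8350×10⁷ m.
Semi-major axis a = (r_p + r_a)/2 = 11073 km = 1.107×10⁷ m.
Vis-viva: v² = μ(2/r − 1/a) = 4.283×10¹³ × (5.269×10⁻⁷ − 9.031×10⁻⁸) = 1.870×10⁷ m²/s².
v = 4324 m/s.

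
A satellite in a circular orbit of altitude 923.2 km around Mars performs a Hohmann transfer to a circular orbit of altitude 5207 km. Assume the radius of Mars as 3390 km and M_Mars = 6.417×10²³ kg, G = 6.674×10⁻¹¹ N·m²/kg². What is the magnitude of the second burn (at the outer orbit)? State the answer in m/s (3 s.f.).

Δv ≈ 407 m/s

μ = GM = 6.674×10⁻¹¹ × 6.417×10²³ = 4.283×10¹³ m³/s².
r₁ = 3390 + 923.2 = 4313.2 km = 4.3132×10⁶ m.
r₂ = 3390 + 5207 = 8597.0 km = 8.5970×10⁶ m.
Transfer ellipse a_t = (r₁ + r₂)/2 = 6.455×10⁶ m.
At r₁: circular v_c1 = √(μ/r₁) = 3151 m/s; transfer-periapsis v_p = √[μ(2/r₁ − 1/a_t)] = 3636 m/s.
At r₂: circular v_c2 = √(μ/r₂) = 2232 m/s; transfer-apoapsis v_a = √[μ(2/r₂ − 1/a_t)] = 1824 m/s.
Δv₂ = v_c2 − v_a = 407.5 m/s.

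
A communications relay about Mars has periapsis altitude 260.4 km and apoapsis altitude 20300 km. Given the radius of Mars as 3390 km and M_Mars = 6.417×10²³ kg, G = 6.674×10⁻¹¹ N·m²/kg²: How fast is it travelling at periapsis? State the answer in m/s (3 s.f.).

v ≈ 4510 m/s

μ = GM = 6.674×10⁻¹¹ × 6.417×10²³ = 4.283×10¹³ m³/s².
r_p = 3390 + 260.4 = 3650.4 km = 3.6504×10⁶ m.
r_a = 3390 + 20300 = 23690 km = 2.3690×10⁷ m.
Semi-major axis a = (r_p + r_a)/2 = 13670 km = 1.367×10⁷ m.
Vis-viva: v² = μ(2/r − 1/a) = 4.283×10¹³ × (5.479×10⁻⁷ − 7.315×10⁻⁸) = 2.033×10⁷ m²/s².
v = 4509 m/s.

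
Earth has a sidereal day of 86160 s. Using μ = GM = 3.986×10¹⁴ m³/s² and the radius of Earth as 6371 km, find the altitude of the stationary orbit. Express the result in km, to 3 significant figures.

A synchronous orbit has period T, so by Kepler's third law a = (μT²/4π²)^(1/3).
μT²/4π² = 3.986×10¹⁴ × (8.616×10⁴)² / 39.48 = 7.495×10²² m³.
a = 4.216×10⁷ m = 42163 km.
Altitude h = a − R = 42163 − 6371 = 35792 km.

h_sync ≈ 35800 km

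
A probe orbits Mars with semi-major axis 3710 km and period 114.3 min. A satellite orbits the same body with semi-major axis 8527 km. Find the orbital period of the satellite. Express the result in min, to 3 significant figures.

Kepler's third law: T² ∝ a³, so T₂ = T₁ (a₂/a₁)^(3/2).
a₂/a₁ = 2.298, (a₂/a₁)^(3/2) = 3.484.
T₂ = 114.3 × 3.484 = 398.3 min.

T₂ ≈ 398 min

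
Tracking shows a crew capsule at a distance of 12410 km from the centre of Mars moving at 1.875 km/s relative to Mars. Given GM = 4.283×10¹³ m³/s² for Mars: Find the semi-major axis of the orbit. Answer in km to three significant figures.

a ≈ 12600 km

r = 1.241×10⁷ m.
Vis-viva rearranged: 1/a = 2/r − v²/μ = 1.612×10⁻⁷ − 8.208×10⁻⁸ = 7.908×10⁻⁸ m⁻¹.
a = 1.265×10⁷ m = 12646 km.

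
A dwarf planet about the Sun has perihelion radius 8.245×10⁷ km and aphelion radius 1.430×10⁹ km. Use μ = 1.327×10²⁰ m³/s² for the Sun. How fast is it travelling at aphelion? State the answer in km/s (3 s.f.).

Semi-major axis a = (r_p + r_a)/2 = 7.5622×10⁸ km = 7.562×10¹¹ m.
Vis-viva: v² = μ(2/r − 1/a) = 1.327×10²⁰ × (1.399×10⁻¹² − 1.322×10⁻¹²) = 1.012×10⁷ m²/s².
v = 3181 m/s = 3.181 km/s.

v ≈ 3.18 km/s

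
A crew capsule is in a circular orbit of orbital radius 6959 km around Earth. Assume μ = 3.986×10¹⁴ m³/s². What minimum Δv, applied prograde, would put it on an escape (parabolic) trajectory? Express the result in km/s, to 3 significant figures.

Δv ≈ 3.13 km/s

r = 6959 km = 6.959×10⁶ m.
Circular speed v_c = √(μ/r) = 7568 m/s.
Escape speed v_esc = √(2μ/r) = √2 × v_c = 10700 m/s.
Δv = v_esc − v_c = 3135 m/s = 3.135 km/s.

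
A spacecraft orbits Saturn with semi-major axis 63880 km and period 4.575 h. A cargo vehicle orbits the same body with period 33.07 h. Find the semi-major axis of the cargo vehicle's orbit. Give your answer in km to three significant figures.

a₂ ≈ 2.39×10⁵ km

Kepler's third law: a³ ∝ T², so a₂ = a₁ (T₂/T₁)^(2/3).
T₂/T₁ = 7.228, (T₂/T₁)^(2/3) = 3.738.
a₂ = 63880 × 3.738 = 2.388×10⁵ km.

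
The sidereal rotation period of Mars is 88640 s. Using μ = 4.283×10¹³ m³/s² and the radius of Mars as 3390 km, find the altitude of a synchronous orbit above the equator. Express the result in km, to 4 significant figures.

h_sync ≈ 17040 km

A synchronous orbit has period T, so by Kepler's third law a = (μT²/4π²)^(1/3).
μT²/4π² = 4.283×10¹³ × (8.864×10⁴)² / 39.48 = 8.524×10²¹ m³.
a = 2.043×10⁷ m = 20428 km.
Altitude h = a − R = 20428 − 3390 = 17038 km.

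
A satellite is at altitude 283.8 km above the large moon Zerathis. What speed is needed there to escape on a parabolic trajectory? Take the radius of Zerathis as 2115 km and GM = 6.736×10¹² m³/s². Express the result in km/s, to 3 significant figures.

v_esc ≈ 2.37 km/s

r = 2115 + 283.8 = 2398.8 km = 2.3988×10⁶ m.
Escape speed v_esc = √(2μ/r) = √(2 × 6.736×10¹² / 2.399×10⁶) = √(5.616×10⁶) = 2370 m/s.
= 2.370 km/s.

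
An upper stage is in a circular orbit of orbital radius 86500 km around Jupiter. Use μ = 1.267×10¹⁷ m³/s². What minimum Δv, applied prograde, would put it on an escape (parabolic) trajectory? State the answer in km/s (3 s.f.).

r = 86500 km = 8.650×10⁷ m.
Circular speed v_c = √(μ/r) = 38270 m/s.
Escape speed v_esc = √(2μ/r) = √2 × v_c = 54120 m/s.
Δv = v_esc − v_c = 15850 m/s = 15.85 km/s.

Δv ≈ 15.9 km/s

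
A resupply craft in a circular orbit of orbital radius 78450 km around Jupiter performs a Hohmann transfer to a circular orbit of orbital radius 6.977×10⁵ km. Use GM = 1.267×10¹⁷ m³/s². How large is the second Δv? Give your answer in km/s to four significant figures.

r₁ = 78450 km = 7.845×10⁷ m.
r₂ = 6.977×10⁵ km = 6.977×10⁸ m.
Transfer ellipse a_t = (r₁ + r₂)/2 = 3.881×10⁸ m.
At r₁: circular v_c1 = √(μ/r₁) = 40190 m/s; transfer-perijove v_p = √[μ(2/r₁ − 1/a_t)] = 53890 m/s.
At r₂: circular v_c2 = √(μ/r₂) = 13480 m/s; transfer-apojove v_a = √[μ(2/r₂ − 1/a_t)] = 6059 m/s.
Δv₂ = v_c2 − v_a = 7417 m/s.
= 7.417 km/s.

Δv ≈ 7.417 km/s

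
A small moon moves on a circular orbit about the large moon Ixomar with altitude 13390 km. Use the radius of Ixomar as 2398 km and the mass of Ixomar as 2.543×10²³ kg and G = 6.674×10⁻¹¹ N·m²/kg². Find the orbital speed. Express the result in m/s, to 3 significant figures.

v ≈ 1040 m/s

μ = GM = 6.674×10⁻¹¹ × 2.543×10²³ = 1.697×10¹³ m³/s².
r = 2398 + 13390 = 15788 km = 1.5788×10⁷ m.
For a circular orbit v = √(μ/r) = √(1.697×10¹³ / 1.579×10⁷) = √(1.075×10⁶) = 1037 m/s.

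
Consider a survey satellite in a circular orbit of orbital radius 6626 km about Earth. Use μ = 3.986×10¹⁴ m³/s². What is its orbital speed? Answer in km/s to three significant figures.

v ≈ 7.76 km/s

r = 6626 km = 6.626×10⁶ m.
For a circular orbit v = √(μ/r) = √(3.986×10¹⁴ / 6.626×10⁶) = √(6.016×10⁷) = 7756 m/s.
That is 7.756 km/s.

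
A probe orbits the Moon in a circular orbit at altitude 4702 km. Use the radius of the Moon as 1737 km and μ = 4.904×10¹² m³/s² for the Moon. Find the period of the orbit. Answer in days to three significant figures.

r = 1737 + 4702 = 6439.0 km = 6.4390×10⁶ m.
Kepler's third law: T = 2π√(r³/μ) = 2π√((6.439×10⁶)³ / 4.904×10¹²).
r³/μ = 5.444×10⁷ s², so T = 2π × 7.378×10³ = 4.636×10⁴ s.
Converting: 4.636×10⁴ s ÷ 86400 = 0.5366 days.

T ≈ 0.537 days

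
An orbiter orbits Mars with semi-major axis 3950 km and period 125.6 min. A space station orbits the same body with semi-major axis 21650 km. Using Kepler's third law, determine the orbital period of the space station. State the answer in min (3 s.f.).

T₂ ≈ 1610 min

Kepler's third law: T² ∝ a³, so T₂ = T₁ (a₂/a₁)^(3/2).
a₂/a₁ = 5.481, (a₂/a₁)^(3/2) = 12.83.
T₂ = 125.6 × 12.83 = 1612 min.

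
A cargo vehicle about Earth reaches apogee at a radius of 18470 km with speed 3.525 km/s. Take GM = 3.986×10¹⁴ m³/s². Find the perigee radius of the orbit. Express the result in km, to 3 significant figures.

perigee radius ≈ 7470 km

r_a = 1.847×10⁷ m.
Specific energy ε = v²/2 − μ/r = -1.537×10⁷ J/kg, so a = −μ/(2ε) = 1.297×10⁷ m.
The apsides satisfy r_p + r_a = 2a, so the perigee radius is 2a − r_a = 7.467×10⁶ m = 7466.8 km.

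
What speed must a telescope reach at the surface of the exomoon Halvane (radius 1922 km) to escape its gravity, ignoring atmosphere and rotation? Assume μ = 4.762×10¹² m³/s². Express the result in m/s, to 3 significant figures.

r = R = 1.922×10⁶ m.
Escape speed v_esc = √(2μ/r) = √(2 × 4.762×10¹² / 1.922×10⁶) = √(4.955×10⁶) = 2226 m/s.

v_esc ≈ 2230 m/s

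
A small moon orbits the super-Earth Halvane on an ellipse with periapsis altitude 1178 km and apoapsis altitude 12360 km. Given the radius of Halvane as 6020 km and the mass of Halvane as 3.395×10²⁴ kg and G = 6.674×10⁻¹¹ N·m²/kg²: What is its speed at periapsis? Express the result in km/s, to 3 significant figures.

μ = GM = 6.674×10⁻¹¹ × 3.395×10²⁴ = 2.266×10¹⁴ m³/s².
r_p = 6020 + 1178 = 7198.0 km = 7.1980×10⁶ m.
r_a = 6020 + 12360 = 18380 km = 1.8380×10⁷ m.
Semi-major axis a = (r_p + r_a)/2 = 12789 km = 1.279×10⁷ m.
Vis-viva: v² = μ(2/r − 1/a) = 2.266×10¹⁴ × (2.779×10⁻⁷ − 7.819×10⁻⁸) = 4.524×10⁷ m²/s².
v = 6726 m/s = 6.726 km/s.

v ≈ 6.73 km/s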